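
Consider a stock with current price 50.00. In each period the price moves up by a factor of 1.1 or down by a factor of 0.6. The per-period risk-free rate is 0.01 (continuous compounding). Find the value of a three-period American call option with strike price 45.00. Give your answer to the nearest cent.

11.54

Risk-neutral probability p = (e^0.01 − 0.6)/(1.1 − 0.6) = 0.4101/0.5000 = 0.8201
Terminal stock prices: S_uuu = 66.55, S_uud = 36.3, S_udd = 19.8, S_ddd = 10.8
Terminal payoffs (S − K): max(21.55, 0) = 21.55, max(-8.7, 0) = 0, max(-25.2, 0) = 0, max(-34.2, 0) = 0
Node uu (S = 60.5): continuation = e^(−0.01)·[0.8201·21.5500 + 0.1799·0.0000] = 17.4973; exercise value = 15.5000 ≤ continuation, so V_uu = 17.4973
Node ud (S = 33): continuation = e^(−0.01)·[0.8201·0.0000 + 0.1799·0.0000] = 0.0000; exercise value = 0.0000 ≤ continuation, so V_ud = 0.0000
Node dd (S = 18): continuation = e^(−0.01)·[0.8201·0.0000 + 0.1799·0.0000] = 0.0000; exercise value = 0.0000 ≤ continuation, so V_dd = 0.0000
Node u (S = 55): continuation = e^(−0.01)·[0.8201·17.4973 + 0.1799·0.0000] = 14.2068; exercise value = 10.0000 ≤ continuation, so V_u = 14.2068
Node d (S = 30): continuation = e^(−0.01)·[0.8201·0.0000 + 0.1799·0.0000] = 0.0000; exercise value = 0.0000 ≤ continuation, so V_d = 0.0000
Node 0 (S = 50): continuation = e^(−0.01)·[0.8201·14.2068 + 0.1799·0.0000] = 11.5350; exercise value = 5.0000 ≤ continuation, so V_0 = 11.5350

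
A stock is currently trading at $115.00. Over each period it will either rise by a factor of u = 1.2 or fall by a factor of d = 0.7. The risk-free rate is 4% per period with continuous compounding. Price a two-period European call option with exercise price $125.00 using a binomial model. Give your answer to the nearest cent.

Risk-neutral probability p = (e^0.04 − 0.7)/(1.2 − 0.7) = 0.3408/0.5000 = 0.6816
Terminal stock prices: S_uu = 165.6, S_ud = 96.6, S_dd = 56.35
Terminal payoffs (S − K): max(40.6, 0) = 40.6, max(-28.4, 0) = 0, max(-68.65, 0) = 0
Node u (S = 138): V_u = e^(−0.04)·[0.6816·40.6000 + 0.3184·0.0000] = 26.5887
Node d (S = 80.5): V_d = e^(−0.04)·[0.6816·0.0000 + 0.3184·0.0000] = 0.0000
Node 0 (S = 115): V_0 = e^(−0.04)·[0.6816·26.5887 + 0.3184·0.0000] = 17.4128

$17.41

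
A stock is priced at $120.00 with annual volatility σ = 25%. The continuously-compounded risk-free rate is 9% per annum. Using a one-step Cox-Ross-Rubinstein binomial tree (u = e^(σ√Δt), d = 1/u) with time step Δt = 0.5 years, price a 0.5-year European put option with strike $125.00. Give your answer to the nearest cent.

CRR parameters: u = e^(σ√Δt) = e^(0.25·√0.5) = 1.1934, d = 1/u = 0.8380
Per-period rate: rΔt = 0.09·0.5 = 0.045, so R = e^0.045 = 1.0460
Risk-neutral probability p = (e^0.045 − 0.8380)/(1.1934 − 0.8380) = 0.2081/0.3554 = 0.5854
Terminal stock prices: S_u = 143.2, S_d = 100.6
Terminal payoffs (K − S): max(-18.2, 0) = 0, max(24.44, 0) = 24.44
Node 0 (S = 120): V_0 = e^(−0.045)·[0.5854·0.0000 + 0.4146·24.4440] = 9.6878

$9.69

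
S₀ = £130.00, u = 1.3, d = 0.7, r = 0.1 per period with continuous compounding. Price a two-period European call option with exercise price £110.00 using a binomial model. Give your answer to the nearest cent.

£43.94

Risk-neutral probability p = (e^0.1 − 0.7)/(1.3 − 0.7) = 0.4052/0.6000 = 0.6753
Terminal stock prices: S_uu = 219.7, S_ud = 118.3, S_dd = 63.7
Terminal payoffs (S − K): max(109.7, 0) = 109.7, max(8.3, 0) = 8.3, max(-46.3, 0) = 0
Node u (S = 169): V_u = e^(−0.1)·[0.6753·109.7000 + 0.3247·8.3000] = 69.4679
Node d (S = 91): V_d = e^(−0.1)·[0.6753·8.3000 + 0.3247·0.0000] = 5.0715
Node 0 (S = 130): V_0 = e^(−0.1)·[0.6753·69.4679 + 0.3247·5.0715] = 43.9366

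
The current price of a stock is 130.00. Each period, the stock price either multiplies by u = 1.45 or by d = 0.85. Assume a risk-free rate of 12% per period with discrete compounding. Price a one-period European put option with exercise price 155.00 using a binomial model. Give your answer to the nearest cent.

21.85

Risk-neutral probability p = (1 + 0.12 − 0.85)/(1.45 − 0.85) = 0.2700/0.6000 = 0.4500
Terminal stock prices: S_u = 188.5, S_d = 110.5
Terminal payoffs (K − S): max(-33.5, 0) = 0, max(44.5, 0) = 44.5
Node 0 (S = 130): V_0 = 1/1.12·[0.4500·0.0000 + 0.5500·44.5000] = 21.8527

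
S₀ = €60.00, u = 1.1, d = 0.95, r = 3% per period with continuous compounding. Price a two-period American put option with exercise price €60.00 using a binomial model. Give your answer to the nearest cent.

€1.35

Risk-neutral probability p = (e^0.03 − 0.95)/(1.1 − 0.95) = 0.0805/0.1500 = 0.5364
Terminal stock prices: S_uu = 72.6, S_ud = 62.7, S_dd = 54.15
Terminal payoffs (K − S): max(-12.6, 0) = 0, max(-2.7, 0) = 0, max(5.85, 0) = 5.85
Node u (S = 66): continuation = e^(−0.03)·[0.5364·0.0000 + 0.4636·0.0000] = 0.0000; exercise value = 0.0000 ≤ continuation, so V_u = 0.0000
Node d (S = 57): continuation = e^(−0.03)·[0.5364·0.0000 + 0.4636·5.8500] = 2.6321; exercise value = 3.0000 > continuation, so V_d = 3.0000 (exercise)
Node 0 (S = 60): continuation = e^(−0.03)·[0.5364·0.0000 + 0.4636·3.0000] = 1.3498; exercise value = 0.0000 ≤ continuation, so V_0 = 1.3498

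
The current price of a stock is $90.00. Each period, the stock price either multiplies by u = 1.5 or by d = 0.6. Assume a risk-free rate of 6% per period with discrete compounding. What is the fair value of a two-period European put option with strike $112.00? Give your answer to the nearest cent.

$30.72

Risk-neutral probability p = (1 + 0.06 − 0.6)/(1.5 − 0.6) = 0.4600/0.9000 = 0.5111
Terminal stock prices: S_uu = 202.5, S_ud = 81, S_dd = 32.4
Terminal payoffs (K − S): max(-90.5, 0) = 0, max(31, 0) = 31, max(79.6, 0) = 79.6
Node u (S = 135): V_u = 1/1.06·[0.5111·0.0000 + 0.4889·31.0000] = 14.2977
Node d (S = 54): V_d = 1/1.06·[0.5111·31.0000 + 0.4889·79.6000] = 51.6604
Node 0 (S = 90): V_0 = 1/1.06·[0.5111·14.2977 + 0.4889·51.6604] = 30.7207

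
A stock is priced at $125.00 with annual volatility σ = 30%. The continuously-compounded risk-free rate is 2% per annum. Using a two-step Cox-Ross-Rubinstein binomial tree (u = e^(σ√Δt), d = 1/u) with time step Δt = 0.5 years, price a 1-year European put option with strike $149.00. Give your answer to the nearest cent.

CRR parameters: u = e^(σ√Δt) = e^(0.3·√0.5) = 1.2363, d = 1/u = 0.8089
Per-period rate: rΔt = 0.02·0.5 = 0.01, so R = e^0.01 = 1.0101
Risk-neutral probability p = (e^0.01 − 0.8089)/(1.2363 − 0.8089) = 0.2012/0.4275 = 0.4707
Terminal stock prices: S_uu = 191.1, S_ud = 125, S_dd = 81.78
Terminal payoffs (K − S): max(-42.06, 0) = 0, max(24, 0) = 24, max(67.22, 0) = 67.22
Node u (S = 154.5): V_u = e^(−0.01)·[0.4707·0.0000 + 0.5293·24.0000] = 12.5774
Node d (S = 101.1): V_d = e^(−0.01)·[0.4707·24.0000 + 0.5293·67.2186] = 46.4102
Node 0 (S = 125): V_0 = e^(−0.01)·[0.4707·12.5774 + 0.5293·46.4102] = 30.1825

$30.18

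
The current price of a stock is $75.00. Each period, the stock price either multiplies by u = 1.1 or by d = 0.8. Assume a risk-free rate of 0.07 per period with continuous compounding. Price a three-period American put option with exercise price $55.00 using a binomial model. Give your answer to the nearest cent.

$0.08

Risk-neutral probability p = (e^0.07 − 0.8)/(1.1 − 0.8) = 0.2725/0.3000 = 0.9084
Terminal stock prices: S_uuu = 99.83, S_uud = 72.6, S_udd = 52.8, S_ddd = 38.4
Terminal payoffs (K − S): max(-44.83, 0) = 0, max(-17.6, 0) = 0, max(2.2, 0) = 2.2, max(16.6, 0) = 16.6
Node uu (S = 90.75): continuation = e^(−0.07)·[0.9084·0.0000 + 0.0916·0.0000] = 0.0000; exercise value = 0.0000 ≤ continuation, so V_uu = 0.0000
Node ud (S = 66): continuation = e^(−0.07)·[0.9084·0.0000 + 0.0916·2.2000] = 0.1880; exercise value = 0.0000 ≤ continuation, so V_ud = 0.1880
Node dd (S = 48): continuation = e^(−0.07)·[0.9084·2.2000 + 0.0916·16.6000] = 3.2817; exercise value = 7.0000 > continuation, so V_dd = 7.0000 (exercise)
Node u (S = 82.5): continuation = e^(−0.07)·[0.9084·0.0000 + 0.0916·0.1880] = 0.0161; exercise value = 0.0000 ≤ continuation, so V_u = 0.0161
Node d (S = 60): continuation = e^(−0.07)·[0.9084·0.1880 + 0.0916·7.0000] = 0.7573; exercise value = 0.0000 ≤ continuation, so V_d = 0.7573
Node 0 (S = 75): continuation = e^(−0.07)·[0.9084·0.0161 + 0.0916·0.7573] = 0.0783; exercise value = 0.0000 ≤ continuation, so V_0 = 0.0783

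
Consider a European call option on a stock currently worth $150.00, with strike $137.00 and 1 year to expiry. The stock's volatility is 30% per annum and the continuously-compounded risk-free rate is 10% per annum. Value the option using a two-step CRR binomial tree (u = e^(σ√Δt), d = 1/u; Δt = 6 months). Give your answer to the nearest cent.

CRR parameters: u = e^(σ√Δt) = e^(0.3·√0.5) = 1.2363, d = 1/u = 0.8089
Per-period rate: rΔt = 0.1·0.5 = 0.05, so R = e^0.05 = 1.0513
Risk-neutral probability p = (e^0.05 − 0.8089)/(1.2363 − 0.8089) = 0.2424/0.4275 = 0.5671
Terminal stock prices: S_uu = 229.3, S_ud = 150, S_dd = 98.14
Terminal payoffs (S − K): max(92.27, 0) = 92.27, max(13, 0) = 13, max(-38.86, 0) = 0
Node u (S = 185.4): V_u = e^(−0.05)·[0.5671·92.2698 + 0.4329·13.0000] = 55.1282
Node d (S = 121.3): V_d = e^(−0.05)·[0.5671·13.0000 + 0.4329·0.0000] = 7.0129
Node 0 (S = 150): V_0 = e^(−0.05)·[0.5671·55.1282 + 0.4329·7.0129] = 32.6268

$32.63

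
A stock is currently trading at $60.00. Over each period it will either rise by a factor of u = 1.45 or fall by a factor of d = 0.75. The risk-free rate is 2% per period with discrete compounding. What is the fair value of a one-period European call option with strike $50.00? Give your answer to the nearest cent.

$13.99

Risk-neutral probability p = (1 + 0.02 − 0.75)/(1.45 − 0.75) = 0.2700/0.7000 = 0.3857
Terminal stock prices: S_u = 87, S_d = 45
Terminal payoffs (S − K): max(37, 0) = 37, max(-5, 0) = 0
Node 0 (S = 60): V_0 = 1/1.02·[0.3857·37.0000 + 0.6143·0.0000] = 13.9916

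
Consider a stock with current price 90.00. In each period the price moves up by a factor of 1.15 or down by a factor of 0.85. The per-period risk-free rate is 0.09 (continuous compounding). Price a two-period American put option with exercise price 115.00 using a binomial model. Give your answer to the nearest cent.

25.00

Risk-neutral probability p = (e^0.09 − 0.85)/(1.15 − 0.85) = 0.2442/0.3000 = 0.8139
Terminal stock prices: S_uu = 119, S_ud = 87.97, S_dd = 65.02
Terminal payoffs (K − S): max(-4.025, 0) = 0, max(27.03, 0) = 27.03, max(49.98, 0) = 49.98
Node u (S = 103.5): continuation = e^(−0.09)·[0.8139·0.0000 + 0.1861·27.0250] = 4.5961; exercise value = 11.5000 > continuation, so V_u = 11.5000 (exercise)
Node d (S = 76.5): continuation = e^(−0.09)·[0.8139·27.0250 + 0.1861·49.9750] = 28.6021; exercise value = 38.5000 > continuation, so V_d = 38.5000 (exercise)
Node 0 (S = 90): continuation = e^(−0.09)·[0.8139·11.5000 + 0.1861·38.5000] = 15.1021; exercise value = 25.0000 > continuation, so V_0 = 25.0000 (exercise)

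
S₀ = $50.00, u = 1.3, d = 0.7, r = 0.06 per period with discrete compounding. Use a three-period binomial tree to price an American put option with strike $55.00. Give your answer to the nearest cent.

$9.58

Risk-neutral probability p = (1 + 0.06 − 0.7)/(1.3 − 0.7) = 0.3600/0.6000 = 0.6000
Terminal stock prices: S_uuu = 109.9, S_uud = 59.15, S_udd = 31.85, S_ddd = 17.15
Terminal payoffs (K − S): max(-54.85, 0) = 0, max(-4.15, 0) = 0, max(23.15, 0) = 23.15, max(37.85, 0) = 37.85
Node uu (S = 84.5): continuation = 1/1.06·[0.6000·0.0000 + 0.4000·0.0000] = 0.0000; exercise value = 0.0000 ≤ continuation, so V_uu = 0.0000
Node ud (S = 45.5): continuation = 1/1.06·[0.6000·0.0000 + 0.4000·23.1500] = 8.7358; exercise value = 9.5000 > continuation, so V_ud = 9.5000 (exercise)
Node dd (S = 24.5): continuation = 1/1.06·[0.6000·23.1500 + 0.4000·37.8500] = 27.3868; exercise value = 30.5000 > continuation, so V_dd = 30.5000 (exercise)
Node u (S = 65): continuation = 1/1.06·[0.6000·0.0000 + 0.4000·9.5000] = 3.5849; exercise value = 0.0000 ≤ continuation, so V_u = 3.5849
Node d (S = 35): continuation = 1/1.06·[0.6000·9.5000 + 0.4000·30.5000] = 16.8868; exercise value = 20.0000 > continuation, so V_d = 20.0000 (exercise)
Node 0 (S = 50): continuation = 1/1.06·[0.6000·3.5849 + 0.4000·20.0000] = 9.5764; exercise value = 5.0000 ≤ continuation, so V_0 = 9.5764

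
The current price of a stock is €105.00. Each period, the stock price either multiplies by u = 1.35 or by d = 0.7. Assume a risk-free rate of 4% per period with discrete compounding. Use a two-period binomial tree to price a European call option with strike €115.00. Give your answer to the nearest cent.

Risk-neutral probability p = (1 + 0.04 − 0.7)/(1.35 − 0.7) = 0.3400/0.6500 = 0.5231
Terminal stock prices: S_uu = 191.4, S_ud = 99.22, S_dd = 51.45
Terminal payoffs (S − K): max(76.36, 0) = 76.36, max(-15.78, 0) = 0, max(-63.55, 0) = 0
Node u (S = 141.8): V_u = 1/1.04·[0.5231·76.3625 + 0.4769·0.0000] = 38.4072
Node d (S = 73.5): V_d = 1/1.04·[0.5231·0.0000 + 0.4769·0.0000] = 0.0000
Node 0 (S = 105): V_0 = 1/1.04·[0.5231·38.4072 + 0.4769·0.0000] = 19.3172

€19.32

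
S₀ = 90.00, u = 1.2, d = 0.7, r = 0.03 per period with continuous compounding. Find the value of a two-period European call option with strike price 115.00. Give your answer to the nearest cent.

6.01

Risk-neutral probability p = (e^0.03 − 0.7)/(1.2 − 0.7) = 0.3305/0.5000 = 0.6609
Terminal stock prices: S_uu = 129.6, S_ud = 75.6, S_dd = 44.1
Terminal payoffs (S − K): max(14.6, 0) = 14.6, max(-39.4, 0) = 0, max(-70.9, 0) = 0
Node u (S = 108): V_u = e^(−0.03)·[0.6609·14.6000 + 0.3391·0.0000] = 9.3641
Node d (S = 63): V_d = e^(−0.03)·[0.6609·0.0000 + 0.3391·0.0000] = 0.0000
Node 0 (S = 90): V_0 = e^(−0.03)·[0.6609·9.3641 + 0.3391·0.0000] = 6.0059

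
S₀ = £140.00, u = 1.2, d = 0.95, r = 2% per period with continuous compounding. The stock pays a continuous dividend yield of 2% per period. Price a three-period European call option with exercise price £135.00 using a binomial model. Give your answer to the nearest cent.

Per-period risk-free factor R = e^0.02 = 1.0202; dividend-adjusted growth = e^(0.02−0.02) = 1.0000.
Risk-neutral probability p = (1.0000 − 0.95)/(1.2 − 0.95) = 0.0500/0.2500 = 0.2000
Terminal stock prices: S_uuu = 241.9, S_uud = 191.5, S_udd = 151.6, S_ddd = 120
Terminal payoffs (S − K): max(106.9, 0) = 106.9, max(56.52, 0) = 56.52, max(16.62, 0) = 16.62, max(-14.97, 0) = 0
Node uu (S = 201.6): V_uu = e^(−0.02)·[0.2000·106.9200 + 0.8000·56.5200] = 65.2812
Node ud (S = 159.6): V_ud = e^(−0.02)·[0.2000·56.5200 + 0.8000·16.6200] = 24.1129
Node dd (S = 126.3): V_dd = e^(−0.02)·[0.2000·16.6200 + 0.8000·0.0000] = 3.2582
Node u (S = 168): V_u = e^(−0.02)·[0.2000·65.2812 + 0.8000·24.1129] = 31.7061
Node d (S = 133): V_d = e^(−0.02)·[0.2000·24.1129 + 0.8000·3.2582] = 7.2820
Node 0 (S = 140): V_0 = e^(−0.02)·[0.2000·31.7061 + 0.8000·7.2820] = 11.9259

£11.93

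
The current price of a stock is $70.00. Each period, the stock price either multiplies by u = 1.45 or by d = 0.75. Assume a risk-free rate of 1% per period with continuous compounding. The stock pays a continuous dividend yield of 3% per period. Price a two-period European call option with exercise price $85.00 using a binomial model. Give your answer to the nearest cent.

Per-period risk-free factor R = e^0.01 = 1.0101; dividend-adjusted growth = e^(0.01−0.03) = 0.9802.
Risk-neutral probability p = (0.9802 − 0.75)/(1.45 − 0.75) = 0.2302/0.7000 = 0.3289
Terminal stock prices: S_uu = 147.2, S_ud = 76.12, S_dd = 39.38
Terminal payoffs (S − K): max(62.18, 0) = 62.18, max(-8.875, 0) = 0, max(-45.62, 0) = 0
Node u (S = 101.5): V_u = e^(−0.01)·[0.3289·62.1750 + 0.6711·0.0000] = 20.2431
Node d (S = 52.5): V_d = e^(−0.01)·[0.3289·0.0000 + 0.6711·0.0000] = 0.0000
Node 0 (S = 70): V_0 = e^(−0.01)·[0.3289·20.2431 + 0.6711·0.0000] = 6.5908

$6.59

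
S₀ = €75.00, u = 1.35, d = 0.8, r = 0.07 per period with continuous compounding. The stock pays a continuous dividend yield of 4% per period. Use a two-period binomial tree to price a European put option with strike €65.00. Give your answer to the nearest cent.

Per-period risk-free factor R = e^0.07 = 1.0725; dividend-adjusted growth = e^(0.07−0.04) = 1.0305.
Risk-neutral probability p = (1.0305 − 0.8)/(1.35 − 0.8) = 0.2305/0.5500 = 0.4190
Terminal stock prices: S_uu = 136.7, S_ud = 81, S_dd = 48
Terminal payoffs (K − S): max(-71.69, 0) = 0, max(-16, 0) = 0, max(17, 0) = 17
Node u (S = 101.2): V_u = e^(−0.07)·[0.4190·0.0000 + 0.5810·0.0000] = 0.0000
Node d (S = 60): V_d = e^(−0.07)·[0.4190·0.0000 + 0.5810·17.0000] = 9.2091
Node 0 (S = 75): V_0 = e^(−0.07)·[0.4190·0.0000 + 0.5810·9.2091] = 4.9887

€4.99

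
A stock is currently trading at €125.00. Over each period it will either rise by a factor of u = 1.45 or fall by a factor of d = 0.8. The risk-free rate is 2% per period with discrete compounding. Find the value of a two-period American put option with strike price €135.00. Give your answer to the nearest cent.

€23.14

Risk-neutral probability p = (1 + 0.02 − 0.8)/(1.45 − 0.8) = 0.2200/0.6500 = 0.3385
Terminal stock prices: S_uu = 262.8, S_ud = 145, S_dd = 80
Terminal payoffs (K − S): max(-127.8, 0) = 0, max(-10, 0) = 0, max(55, 0) = 55
Node u (S = 181.2): continuation = 1/1.02·[0.3385·0.0000 + 0.6615·0.0000] = 0.0000; exercise value = 0.0000 ≤ continuation, so V_u = 0.0000
Node d (S = 100): continuation = 1/1.02·[0.3385·0.0000 + 0.6615·55.0000] = 35.6712; exercise value = 35.0000 ≤ continuation, so V_d = 35.6712
Node 0 (S = 125): continuation = 1/1.02·[0.3385·0.0000 + 0.6615·35.6712] = 23.1352; exercise value = 10.0000 ≤ continuation, so V_0 = 23.1352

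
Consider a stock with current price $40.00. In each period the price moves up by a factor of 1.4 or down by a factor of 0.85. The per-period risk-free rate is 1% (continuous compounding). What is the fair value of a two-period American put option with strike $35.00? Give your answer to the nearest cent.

$3.01

Risk-neutral probability p = (e^0.01 − 0.85)/(1.4 − 0.85) = 0.1601/0.5500 = 0.2910
Terminal stock prices: S_uu = 78.4, S_ud = 47.6, S_dd = 28.9
Terminal payoffs (K − S): max(-43.4, 0) = 0, max(-12.6, 0) = 0, max(6.1, 0) = 6.1
Node u (S = 56): continuation = e^(−0.01)·[0.2910·0.0000 + 0.7090·0.0000] = 0.0000; exercise value = 0.0000 ≤ continuation, so V_u = 0.0000
Node d (S = 34): continuation = e^(−0.01)·[0.2910·0.0000 + 0.7090·6.1000] = 4.2819; exercise value = 1.0000 ≤ continuation, so V_d = 4.2819
Node 0 (S = 40): continuation = e^(−0.01)·[0.2910·0.0000 + 0.7090·4.2819] = 3.0056; exercise value = 0.0000 ≤ continuation, so V_0 = 3.0056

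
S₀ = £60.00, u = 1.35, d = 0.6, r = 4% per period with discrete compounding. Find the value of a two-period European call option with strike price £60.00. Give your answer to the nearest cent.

£15.70

Risk-neutral probability p = (1 + 0.04 − 0.6)/(1.35 − 0.6) = 0.4400/0.7500 = 0.5867
Terminal stock prices: S_uu = 109.4, S_ud = 48.6, S_dd = 21.6
Terminal payoffs (S − K): max(49.35, 0) = 49.35, max(-11.4, 0) = 0, max(-38.4, 0) = 0
Node u (S = 81): V_u = 1/1.04·[0.5867·49.3500 + 0.4133·0.0000] = 27.8385
Node d (S = 36): V_d = 1/1.04·[0.5867·0.0000 + 0.4133·0.0000] = 0.0000
Node 0 (S = 60): V_0 = 1/1.04·[0.5867·27.8385 + 0.4133·0.0000] = 15.7037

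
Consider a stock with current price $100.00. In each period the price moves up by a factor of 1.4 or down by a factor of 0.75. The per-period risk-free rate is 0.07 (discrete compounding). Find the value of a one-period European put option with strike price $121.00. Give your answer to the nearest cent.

$21.83

Risk-neutral probability p = (1 + 0.07 − 0.75)/(1.4 − 0.75) = 0.3200/0.6500 = 0.4923
Terminal stock prices: S_u = 140, S_d = 75
Terminal payoffs (K − S): max(-19, 0) = 0, max(46, 0) = 46
Node 0 (S = 100): V_0 = 1/1.07·[0.4923·0.0000 + 0.5077·46.0000] = 21.8260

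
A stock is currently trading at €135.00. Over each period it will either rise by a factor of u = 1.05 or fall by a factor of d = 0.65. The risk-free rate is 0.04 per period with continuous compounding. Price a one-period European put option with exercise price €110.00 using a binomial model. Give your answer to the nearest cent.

€0.49

Risk-neutral probability p = (e^0.04 − 0.65)/(1.05 − 0.65) = 0.3908/0.4000 = 0.9770
Terminal stock prices: S_u = 141.8, S_d = 87.75
Terminal payoffs (K − S): max(-31.75, 0) = 0, max(22.25, 0) = 22.25
Node 0 (S = 135): V_0 = e^(−0.04)·[0.9770·0.0000 + 0.0230·22.2500] = 0.4911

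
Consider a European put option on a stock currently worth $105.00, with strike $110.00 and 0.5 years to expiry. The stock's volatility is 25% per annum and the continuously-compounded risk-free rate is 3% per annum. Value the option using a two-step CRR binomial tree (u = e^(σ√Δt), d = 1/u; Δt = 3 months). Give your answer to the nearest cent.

CRR parameters: u = e^(σ√Δt) = e^(0.25·√0.25) = 1.1331, d = 1/u = 0.8825
Per-period rate: rΔt = 0.03·0.25 = 0.0075, so R = e^0.0075 = 1.0075
Risk-neutral probability p = (e^0.0075 − 0.8825)/(1.1331 − 0.8825) = 0.1250/0.2507 = 0.4988
Terminal stock prices: S_uu = 134.8, S_ud = 105, S_dd = 81.77
Terminal payoffs (K − S): max(-24.82, 0) = 0, max(5, 0) = 5, max(28.23, 0) = 28.23
Node u (S = 119): V_u = e^(−0.0075)·[0.4988·0.0000 + 0.5012·5.0000] = 2.4872
Node d (S = 92.66): V_d = e^(−0.0075)·[0.4988·5.0000 + 0.5012·28.2259] = 16.5159
Node 0 (S = 105): V_0 = e^(−0.0075)·[0.4988·2.4872 + 0.5012·16.5159] = 9.4469

$9.45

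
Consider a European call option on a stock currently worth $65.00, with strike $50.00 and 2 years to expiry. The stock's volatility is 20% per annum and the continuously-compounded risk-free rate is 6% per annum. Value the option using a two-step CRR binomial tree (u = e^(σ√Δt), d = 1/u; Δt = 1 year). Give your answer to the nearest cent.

CRR parameters: u = e^(σ√Δt) = e^(0.2·√1) = 1.2214, d = 1/u = 0.8187
Per-period rate: rΔt = 0.06·1 = 0.06, so R = e^0.06 = 1.0618
Risk-neutral probability p = (e^0.06 − 0.8187)/(1.2214 − 0.8187) = 0.2431/0.4027 = 0.6037
Terminal stock prices: S_uu = 96.97, S_ud = 65, S_dd = 43.57
Terminal payoffs (S − K): max(46.97, 0) = 46.97, max(15, 0) = 15, max(-6.429, 0) = 0
Node u (S = 79.39): V_u = e^(−0.06)·[0.6037·46.9686 + 0.3963·15.0000] = 32.3030
Node d (S = 53.22): V_d = e^(−0.06)·[0.6037·15.0000 + 0.3963·0.0000] = 8.5286
Node 0 (S = 65): V_0 = e^(−0.06)·[0.6037·32.3030 + 0.3963·8.5286] = 21.5494

$21.55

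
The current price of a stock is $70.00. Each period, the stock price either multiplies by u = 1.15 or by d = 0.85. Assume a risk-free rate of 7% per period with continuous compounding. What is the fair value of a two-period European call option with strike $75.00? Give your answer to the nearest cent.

Risk-neutral probability p = (e^0.07 − 0.85)/(1.15 − 0.85) = 0.2225/0.3000 = 0.7417
Terminal stock prices: S_uu = 92.57, S_ud = 68.42, S_dd = 50.57
Terminal payoffs (S − K): max(17.57, 0) = 17.57, max(-6.575, 0) = 0, max(-24.43, 0) = 0
Node u (S = 80.5): V_u = e^(−0.07)·[0.7417·17.5750 + 0.2583·0.0000] = 12.1540
Node d (S = 59.5): V_d = e^(−0.07)·[0.7417·0.0000 + 0.2583·0.0000] = 0.0000
Node 0 (S = 70): V_0 = e^(−0.07)·[0.7417·12.1540 + 0.2583·0.0000] = 8.4051

$8.41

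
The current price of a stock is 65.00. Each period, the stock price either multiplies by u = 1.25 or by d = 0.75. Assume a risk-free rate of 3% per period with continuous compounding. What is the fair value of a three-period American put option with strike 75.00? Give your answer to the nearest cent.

Risk-neutral probability p = (e^0.03 − 0.75)/(1.25 − 0.75) = 0.2805/0.5000 = 0.5609
Terminal stock prices: S_uuu = 127, S_uud = 76.17, S_udd = 45.7, S_ddd = 27.42
Terminal payoffs (K − S): max(-51.95, 0) = 0, max(-1.172, 0) = 0, max(29.3, 0) = 29.3, max(47.58, 0) = 47.58
Node uu (S = 101.6): continuation = e^(−0.03)·[0.5609·0.0000 + 0.4391·0.0000] = 0.0000; exercise value = 0.0000 ≤ continuation, so V_uu = 0.0000
Node ud (S = 60.94): continuation = e^(−0.03)·[0.5609·0.0000 + 0.4391·29.2969] = 12.4838; exercise value = 14.0625 > continuation, so V_ud = 14.0625 (exercise)
Node dd (S = 36.56): continuation = e^(−0.03)·[0.5609·29.2969 + 0.4391·47.5781] = 36.2209; exercise value = 38.4375 > continuation, so V_dd = 38.4375 (exercise)
Node u (S = 81.25): continuation = e^(−0.03)·[0.5609·0.0000 + 0.4391·14.0625] = 5.9922; exercise value = 0.0000 ≤ continuation, so V_u = 5.9922
Node d (S = 48.75): continuation = e^(−0.03)·[0.5609·14.0625 + 0.4391·38.4375] = 24.0334; exercise value = 26.2500 > continuation, so V_d = 26.2500 (exercise)
Node 0 (S = 65): continuation = e^(−0.03)·[0.5609·5.9922 + 0.4391·26.2500] = 14.4472; exercise value = 10.0000 ≤ continuation, so V_0 = 14.4472

14.45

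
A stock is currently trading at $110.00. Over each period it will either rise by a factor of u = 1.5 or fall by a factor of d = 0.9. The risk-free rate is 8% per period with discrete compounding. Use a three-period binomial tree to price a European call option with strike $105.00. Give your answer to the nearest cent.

Risk-neutral probability p = (1 + 0.08 − 0.9)/(1.5 − 0.9) = 0.1800/0.6000 = 0.3000
Terminal stock prices: S_uuu = 371.2, S_uud = 222.8, S_udd = 133.7, S_ddd = 80.19
Terminal payoffs (S − K): max(266.2, 0) = 266.2, max(117.8, 0) = 117.8, max(28.65, 0) = 28.65, max(-24.81, 0) = 0
Node uu (S = 247.5): V_uu = 1/1.08·[0.3000·266.2500 + 0.7000·117.7500] = 150.2778
Node ud (S = 148.5): V_ud = 1/1.08·[0.3000·117.7500 + 0.7000·28.6500] = 51.2778
Node dd (S = 89.1): V_dd = 1/1.08·[0.3000·28.6500 + 0.7000·0.0000] = 7.9583
Node u (S = 165): V_u = 1/1.08·[0.3000·150.2778 + 0.7000·51.2778] = 74.9794
Node d (S = 99): V_d = 1/1.08·[0.3000·51.2778 + 0.7000·7.9583] = 19.4020
Node 0 (S = 110): V_0 = 1/1.08·[0.3000·74.9794 + 0.7000·19.4020] = 33.4030

$33.40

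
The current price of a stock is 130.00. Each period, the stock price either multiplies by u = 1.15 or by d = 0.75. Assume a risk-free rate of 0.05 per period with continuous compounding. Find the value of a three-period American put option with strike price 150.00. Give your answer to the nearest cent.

Risk-neutral probability p = (e^0.05 − 0.75)/(1.15 − 0.75) = 0.3013/0.4000 = 0.7532
Terminal stock prices: S_uuu = 197.7, S_uud = 128.9, S_udd = 84.09, S_ddd = 54.84
Terminal payoffs (K − S): max(-47.71, 0) = 0, max(21.06, 0) = 21.06, max(65.91, 0) = 65.91, max(95.16, 0) = 95.16
Node uu (S = 171.9): continuation = e^(−0.05)·[0.7532·0.0000 + 0.2468·21.0563] = 4.9437; exercise value = 0.0000 ≤ continuation, so V_uu = 4.9437
Node ud (S = 112.1): continuation = e^(−0.05)·[0.7532·21.0563 + 0.2468·65.9062] = 30.5594; exercise value = 37.8750 > continuation, so V_ud = 37.8750 (exercise)
Node dd (S = 73.12): continuation = e^(−0.05)·[0.7532·65.9062 + 0.2468·95.1562] = 69.5594; exercise value = 76.8750 > continuation, so V_dd = 76.8750 (exercise)
Node u (S = 149.5): continuation = e^(−0.05)·[0.7532·4.9437 + 0.2468·37.8750] = 12.4343; exercise value = 0.5000 ≤ continuation, so V_u = 12.4343
Node d (S = 97.5): continuation = e^(−0.05)·[0.7532·37.8750 + 0.2468·76.8750] = 45.1844; exercise value = 52.5000 > continuation, so V_d = 52.5000 (exercise)
Node 0 (S = 130): continuation = e^(−0.05)·[0.7532·12.4343 + 0.2468·52.5000] = 21.2347; exercise value = 20.0000 ≤ continuation, so V_0 = 21.2347

21.23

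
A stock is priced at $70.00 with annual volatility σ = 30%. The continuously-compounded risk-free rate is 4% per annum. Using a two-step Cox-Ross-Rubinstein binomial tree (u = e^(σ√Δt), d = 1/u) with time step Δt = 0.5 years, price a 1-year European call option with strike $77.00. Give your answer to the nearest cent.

$7.04

CRR parameters: u = e^(σ√Δt) = e^(0.3·√0.5) = 1.2363, d = 1/u = 0.8089
Per-period rate: rΔt = 0.04·0.5 = 0.02, so R = e^0.02 = 1.0202
Risk-neutral probability p = (e^0.02 − 0.8089)/(1.2363 − 0.8089) = 0.2113/0.4275 = 0.4944
Terminal stock prices: S_uu = 107, S_ud = 70, S_dd = 45.8
Terminal payoffs (S − K): max(29.99, 0) = 29.99, max(-7, 0) = 0, max(-31.2, 0) = 0
Node u (S = 86.54): V_u = e^(−0.02)·[0.4944·29.9926 + 0.5056·0.0000] = 14.5354
Node d (S = 56.62): V_d = e^(−0.02)·[0.4944·0.0000 + 0.5056·0.0000] = 0.0000
Node 0 (S = 70): V_0 = e^(−0.02)·[0.4944·14.5354 + 0.5056·0.0000] = 7.0444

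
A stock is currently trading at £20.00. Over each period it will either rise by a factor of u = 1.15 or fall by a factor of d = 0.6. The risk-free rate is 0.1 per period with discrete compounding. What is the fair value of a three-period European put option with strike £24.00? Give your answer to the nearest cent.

Risk-neutral probability p = (1 + 0.1 − 0.6)/(1.15 − 0.6) = 0.5000/0.5500 = 0.9091
Terminal stock prices: S_uuu = 30.42, S_uud = 15.87, S_udd = 8.28, S_ddd = 4.32
Terminal payoffs (K − S): max(-6.417, 0) = 0, max(8.13, 0) = 8.13, max(15.72, 0) = 15.72, max(19.68, 0) = 19.68
Node uu (S = 26.45): V_uu = 1/1.1·[0.9091·0.0000 + 0.0909·8.1300] = 0.6719
Node ud (S = 13.8): V_ud = 1/1.1·[0.9091·8.1300 + 0.0909·15.7200] = 8.0182
Node dd (S = 7.2): V_dd = 1/1.1·[0.9091·15.7200 + 0.0909·19.6800] = 14.6182
Node u (S = 23): V_u = 1/1.1·[0.9091·0.6719 + 0.0909·8.0182] = 1.2179
Node d (S = 12): V_d = 1/1.1·[0.9091·8.0182 + 0.0909·14.6182] = 7.8347
Node 0 (S = 20): V_0 = 1/1.1·[0.9091·1.2179 + 0.0909·7.8347] = 1.6541

£1.65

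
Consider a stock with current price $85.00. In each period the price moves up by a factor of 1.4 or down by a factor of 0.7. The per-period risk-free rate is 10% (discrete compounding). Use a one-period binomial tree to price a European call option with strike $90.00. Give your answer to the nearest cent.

Risk-neutral probability p = (1 + 0.1 − 0.7)/(1.4 − 0.7) = 0.4000/0.7000 = 0.5714
Terminal stock prices: S_u = 119, S_d = 59.5
Terminal payoffs (S − K): max(29, 0) = 29, max(-30.5, 0) = 0
Node 0 (S = 85): V_0 = 1/1.1·[0.5714·29.0000 + 0.4286·0.0000] = 15.0649

$15.06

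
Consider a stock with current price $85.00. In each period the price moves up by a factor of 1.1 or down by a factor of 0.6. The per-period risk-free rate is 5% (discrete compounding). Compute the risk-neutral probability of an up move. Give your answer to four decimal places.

p = 0.9000

Risk-neutral probability p = (1 + 0.05 − 0.6)/(1.1 − 0.6) = 0.4500/0.5000 = 0.9000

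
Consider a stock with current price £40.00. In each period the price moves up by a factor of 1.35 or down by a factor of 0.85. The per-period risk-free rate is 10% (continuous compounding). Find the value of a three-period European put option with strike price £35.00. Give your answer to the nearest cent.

£0.91

Risk-neutral probability p = (e^0.1 − 0.85)/(1.35 − 0.85) = 0.2552/0.5000 = 0.5103
Terminal stock prices: S_uuu = 98.42, S_uud = 61.97, S_udd = 39.01, S_ddd = 24.56
Terminal payoffs (K − S): max(-63.42, 0) = 0, max(-26.97, 0) = 0, max(-4.015, 0) = 0, max(10.44, 0) = 10.44
Node uu (S = 72.9): V_uu = e^(−0.1)·[0.5103·0.0000 + 0.4897·0.0000] = 0.0000
Node ud (S = 45.9): V_ud = e^(−0.1)·[0.5103·0.0000 + 0.4897·0.0000] = 0.0000
Node dd (S = 28.9): V_dd = e^(−0.1)·[0.5103·0.0000 + 0.4897·10.4350] = 4.6233
Node u (S = 54): V_u = e^(−0.1)·[0.5103·0.0000 + 0.4897·0.0000] = 0.0000
Node d (S = 34): V_d = e^(−0.1)·[0.5103·0.0000 + 0.4897·4.6233] = 2.0484
Node 0 (S = 40): V_0 = e^(−0.1)·[0.5103·0.0000 + 0.4897·2.0484] = 0.9076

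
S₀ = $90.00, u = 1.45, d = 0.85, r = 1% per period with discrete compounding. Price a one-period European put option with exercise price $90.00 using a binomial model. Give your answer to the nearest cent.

$9.80

Risk-neutral probability p = (1 + 0.01 − 0.85)/(1.45 − 0.85) = 0.1600/0.6000 = 0.2667
Terminal stock prices: S_u = 130.5, S_d = 76.5
Terminal payoffs (K − S): max(-40.5, 0) = 0, max(13.5, 0) = 13.5
Node 0 (S = 90): V_0 = 1/1.01·[0.2667·0.0000 + 0.7333·13.5000] = 9.8020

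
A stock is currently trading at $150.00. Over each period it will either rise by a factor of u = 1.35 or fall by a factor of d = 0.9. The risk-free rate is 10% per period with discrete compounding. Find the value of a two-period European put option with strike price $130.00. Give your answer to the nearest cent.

Risk-neutral probability p = (1 + 0.1 − 0.9)/(1.35 − 0.9) = 0.2000/0.4500 = 0.4444
Terminal stock prices: S_uu = 273.4, S_ud = 182.2, S_dd = 121.5
Terminal payoffs (K − S): max(-143.4, 0) = 0, max(-52.25, 0) = 0, max(8.5, 0) = 8.5
Node u (S = 202.5): V_u = 1/1.1·[0.4444·0.0000 + 0.5556·0.0000] = 0.0000
Node d (S = 135): V_d = 1/1.1·[0.4444·0.0000 + 0.5556·8.5000] = 4.2929
Node 0 (S = 150): V_0 = 1/1.1·[0.4444·0.0000 + 0.5556·4.2929] = 2.1681

$2.17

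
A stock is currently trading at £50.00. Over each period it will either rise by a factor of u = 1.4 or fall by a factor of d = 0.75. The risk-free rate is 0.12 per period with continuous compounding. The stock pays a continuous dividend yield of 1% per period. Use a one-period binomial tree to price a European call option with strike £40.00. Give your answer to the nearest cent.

Per-period risk-free factor R = e^0.12 = 1.1275; dividend-adjusted growth = e^(0.12−0.01) = 1.1163.
Risk-neutral probability p = (1.1163 − 0.75)/(1.4 − 0.75) = 0.3663/0.6500 = 0.5635
Terminal stock prices: S_u = 70, S_d = 37.5
Terminal payoffs (S − K): max(30, 0) = 30, max(-2.5, 0) = 0
Node 0 (S = 50): V_0 = e^(−0.12)·[0.5635·30.0000 + 0.4365·0.0000] = 14.9935

£14.99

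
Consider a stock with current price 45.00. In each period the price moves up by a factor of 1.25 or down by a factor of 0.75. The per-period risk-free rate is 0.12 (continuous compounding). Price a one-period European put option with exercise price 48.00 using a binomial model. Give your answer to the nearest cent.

Risk-neutral probability p = (e^0.12 − 0.75)/(1.25 − 0.75) = 0.3775/0.5000 = 0.7550
Terminal stock prices: S_u = 56.25, S_d = 33.75
Terminal payoffs (K − S): max(-8.25, 0) = 0, max(14.25, 0) = 14.25
Node 0 (S = 45): V_0 = e^(−0.12)·[0.7550·0.0000 + 0.2450·14.2500] = 3.0965

3.10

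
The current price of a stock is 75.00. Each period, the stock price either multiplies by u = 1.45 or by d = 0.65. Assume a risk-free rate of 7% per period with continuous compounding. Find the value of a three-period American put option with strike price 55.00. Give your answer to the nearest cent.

6.24

Risk-neutral probability p = (e^0.07 − 0.65)/(1.45 − 0.65) = 0.4225/0.8000 = 0.5281
Terminal stock prices: S_uuu = 228.6, S_uud = 102.5, S_udd = 45.95, S_ddd = 20.6
Terminal payoffs (K − S): max(-173.6, 0) = 0, max(-47.5, 0) = 0, max(9.053, 0) = 9.053, max(34.4, 0) = 34.4
Node uu (S = 157.7): continuation = e^(−0.07)·[0.5281·0.0000 + 0.4719·0.0000] = 0.0000; exercise value = 0.0000 ≤ continuation, so V_uu = 0.0000
Node ud (S = 70.69): continuation = e^(−0.07)·[0.5281·0.0000 + 0.4719·9.0531] = 3.9830; exercise value = 0.0000 ≤ continuation, so V_ud = 3.9830
Node dd (S = 31.69): continuation = e^(−0.07)·[0.5281·9.0531 + 0.4719·34.4031] = 19.5942; exercise value = 23.3125 > continuation, so V_dd = 23.3125 (exercise)
Node u (S = 108.8): continuation = e^(−0.07)·[0.5281·0.0000 + 0.4719·3.9830] = 1.7524; exercise value = 0.0000 ≤ continuation, so V_u = 1.7524
Node d (S = 48.75): continuation = e^(−0.07)·[0.5281·3.9830 + 0.4719·23.3125] = 12.2180; exercise value = 6.2500 ≤ continuation, so V_d = 12.2180
Node 0 (S = 75): continuation = e^(−0.07)·[0.5281·1.7524 + 0.4719·12.2180] = 6.2384; exercise value = 0.0000 ≤ continuation, so V_0 = 6.2384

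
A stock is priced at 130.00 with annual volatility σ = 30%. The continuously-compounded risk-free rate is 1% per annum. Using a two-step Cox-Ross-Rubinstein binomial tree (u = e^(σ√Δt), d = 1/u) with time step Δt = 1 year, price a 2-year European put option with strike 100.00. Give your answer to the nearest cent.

8.74

CRR parameters: u = e^(σ√Δt) = e^(0.3·√1) = 1.3499, d = 1/u = 0.7408
Per-period rate: rΔt = 0.01·1 = 0.01, so R = e^0.01 = 1.0101
Risk-neutral probability p = (e^0.01 − 0.7408)/(1.3499 − 0.7408) = 0.2692/0.6090 = 0.4421
Terminal stock prices: S_uu = 236.9, S_ud = 130, S_dd = 71.35
Terminal payoffs (K − S): max(-136.9, 0) = 0, max(-30, 0) = 0, max(28.65, 0) = 28.65
Node u (S = 175.5): V_u = e^(−0.01)·[0.4421·0.0000 + 0.5579·0.0000] = 0.0000
Node d (S = 96.31): V_d = e^(−0.01)·[0.4421·0.0000 + 0.5579·28.6545] = 15.8284
Node 0 (S = 130): V_0 = e^(−0.01)·[0.4421·0.0000 + 0.5579·15.8284] = 8.7435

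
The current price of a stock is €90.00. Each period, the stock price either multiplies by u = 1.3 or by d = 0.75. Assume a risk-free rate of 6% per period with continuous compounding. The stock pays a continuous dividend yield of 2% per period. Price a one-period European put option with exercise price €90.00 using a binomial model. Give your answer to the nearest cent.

Per-period risk-free factor R = e^0.06 = 1.0618; dividend-adjusted growth = e^(0.06−0.02) = 1.0408.
Risk-neutral probability p = (1.0408 − 0.75)/(1.3 − 0.75) = 0.2908/0.5500 = 0.5287
Terminal stock prices: S_u = 117, S_d = 67.5
Terminal payoffs (K − S): max(-27, 0) = 0, max(22.5, 0) = 22.5
Node 0 (S = 90): V_0 = e^(−0.06)·[0.5287·0.0000 + 0.4713·22.5000] = 9.9857

€9.99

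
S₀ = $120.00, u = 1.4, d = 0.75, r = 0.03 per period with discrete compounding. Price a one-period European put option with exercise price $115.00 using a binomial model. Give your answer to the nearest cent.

Risk-neutral probability p = (1 + 0.03 − 0.75)/(1.4 − 0.75) = 0.2800/0.6500 = 0.4308
Terminal stock prices: S_u = 168, S_d = 90
Terminal payoffs (K − S): max(-53, 0) = 0, max(25, 0) = 25
Node 0 (S = 120): V_0 = 1/1.03·[0.4308·0.0000 + 0.5692·25.0000] = 13.8163

$13.82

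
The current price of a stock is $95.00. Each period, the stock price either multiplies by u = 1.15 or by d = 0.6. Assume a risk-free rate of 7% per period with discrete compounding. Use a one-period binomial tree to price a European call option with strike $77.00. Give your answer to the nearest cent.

Risk-neutral probability p = (1 + 0.07 − 0.6)/(1.15 − 0.6) = 0.4700/0.5500 = 0.8545
Terminal stock prices: S_u = 109.2, S_d = 57
Terminal payoffs (S − K): max(32.25, 0) = 32.25, max(-20, 0) = 0
Node 0 (S = 95): V_0 = 1/1.07·[0.8545·32.2500 + 0.1455·0.0000] = 25.7562

$25.76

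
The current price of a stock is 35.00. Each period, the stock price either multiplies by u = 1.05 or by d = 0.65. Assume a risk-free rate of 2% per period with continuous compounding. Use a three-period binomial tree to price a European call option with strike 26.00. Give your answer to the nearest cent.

Risk-neutral probability p = (e^0.02 − 0.65)/(1.05 − 0.65) = 0.3702/0.4000 = 0.9255
Terminal stock prices: S_uuu = 40.52, S_uud = 25.08, S_udd = 15.53, S_ddd = 9.612
Terminal payoffs (S − K): max(14.52, 0) = 14.52, max(-0.9181, 0) = 0, max(-10.47, 0) = 0, max(-16.39, 0) = 0
Node uu (S = 38.59): V_uu = e^(−0.02)·[0.9255·14.5169 + 0.0745·0.0000] = 13.1694
Node ud (S = 23.89): V_ud = e^(−0.02)·[0.9255·0.0000 + 0.0745·0.0000] = 0.0000
Node dd (S = 14.79): V_dd = e^(−0.02)·[0.9255·0.0000 + 0.0745·0.0000] = 0.0000
Node u (S = 36.75): V_u = e^(−0.02)·[0.9255·13.1694 + 0.0745·0.0000] = 11.9470
Node d (S = 22.75): V_d = e^(−0.02)·[0.9255·0.0000 + 0.0745·0.0000] = 0.0000
Node 0 (S = 35): V_0 = e^(−0.02)·[0.9255·11.9470 + 0.0745·0.0000] = 10.8380

10.84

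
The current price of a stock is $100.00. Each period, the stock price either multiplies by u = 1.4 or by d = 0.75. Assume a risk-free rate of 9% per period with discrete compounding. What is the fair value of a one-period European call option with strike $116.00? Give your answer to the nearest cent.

Risk-neutral probability p = (1 + 0.09 − 0.75)/(1.4 − 0.75) = 0.3400/0.6500 = 0.5231
Terminal stock prices: S_u = 140, S_d = 75
Terminal payoffs (S − K): max(24, 0) = 24, max(-41, 0) = 0
Node 0 (S = 100): V_0 = 1/1.09·[0.5231·24.0000 + 0.4769·0.0000] = 11.5173

$11.52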